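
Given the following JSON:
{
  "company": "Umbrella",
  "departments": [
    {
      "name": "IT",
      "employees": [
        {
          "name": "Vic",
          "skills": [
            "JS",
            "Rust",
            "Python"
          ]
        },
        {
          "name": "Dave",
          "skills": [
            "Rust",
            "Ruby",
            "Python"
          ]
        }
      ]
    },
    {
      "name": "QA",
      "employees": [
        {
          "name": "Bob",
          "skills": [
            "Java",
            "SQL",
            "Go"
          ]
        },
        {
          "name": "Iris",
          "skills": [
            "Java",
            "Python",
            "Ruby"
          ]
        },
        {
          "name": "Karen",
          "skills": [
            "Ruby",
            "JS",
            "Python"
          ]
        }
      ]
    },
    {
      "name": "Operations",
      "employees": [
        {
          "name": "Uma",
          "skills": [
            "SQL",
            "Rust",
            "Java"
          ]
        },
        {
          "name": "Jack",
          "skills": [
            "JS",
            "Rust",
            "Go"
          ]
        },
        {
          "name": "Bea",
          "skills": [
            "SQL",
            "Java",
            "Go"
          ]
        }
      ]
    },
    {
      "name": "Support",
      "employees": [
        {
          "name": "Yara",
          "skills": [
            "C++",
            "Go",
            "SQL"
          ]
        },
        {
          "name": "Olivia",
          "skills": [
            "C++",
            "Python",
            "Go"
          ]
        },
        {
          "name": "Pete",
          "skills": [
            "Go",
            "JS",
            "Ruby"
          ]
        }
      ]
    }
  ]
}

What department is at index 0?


Path: departments[0].name
Value: IT

ANSWER: IT


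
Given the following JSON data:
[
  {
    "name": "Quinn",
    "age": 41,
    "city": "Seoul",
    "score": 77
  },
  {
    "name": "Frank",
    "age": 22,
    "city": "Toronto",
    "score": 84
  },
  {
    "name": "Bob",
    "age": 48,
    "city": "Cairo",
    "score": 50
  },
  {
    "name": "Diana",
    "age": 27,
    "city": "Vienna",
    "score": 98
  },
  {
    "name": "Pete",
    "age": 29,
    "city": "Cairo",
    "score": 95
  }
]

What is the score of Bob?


Looking up record where name = Bob
Record index: 2
Field 'score' = 50

ANSWER: 50


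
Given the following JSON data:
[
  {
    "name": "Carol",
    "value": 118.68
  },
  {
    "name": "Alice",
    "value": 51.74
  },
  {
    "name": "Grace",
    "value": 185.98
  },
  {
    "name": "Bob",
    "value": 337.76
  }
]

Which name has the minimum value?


Comparing values:
  Carol: 118.68
  Alice: 51.74
  Grace: 185.98
  Bob: 337.76
Minimum: Alice (51.74)

ANSWER: Alice


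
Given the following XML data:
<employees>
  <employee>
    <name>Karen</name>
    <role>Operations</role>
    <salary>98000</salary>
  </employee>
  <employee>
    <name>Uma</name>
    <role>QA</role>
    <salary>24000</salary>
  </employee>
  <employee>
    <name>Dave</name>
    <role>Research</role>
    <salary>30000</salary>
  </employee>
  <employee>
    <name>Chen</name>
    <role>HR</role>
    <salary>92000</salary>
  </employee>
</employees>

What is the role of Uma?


Searching for <employee> with <name>Uma</name>
Found at position 2
<role>QA</role>

ANSWER: QA


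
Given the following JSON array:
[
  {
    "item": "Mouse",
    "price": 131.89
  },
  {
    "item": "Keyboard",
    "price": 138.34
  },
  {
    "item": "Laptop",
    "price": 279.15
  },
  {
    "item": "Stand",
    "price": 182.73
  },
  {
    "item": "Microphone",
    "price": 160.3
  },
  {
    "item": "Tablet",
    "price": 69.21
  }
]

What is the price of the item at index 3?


Array index 3 -> Stand
price = 182.73

ANSWER: 182.73


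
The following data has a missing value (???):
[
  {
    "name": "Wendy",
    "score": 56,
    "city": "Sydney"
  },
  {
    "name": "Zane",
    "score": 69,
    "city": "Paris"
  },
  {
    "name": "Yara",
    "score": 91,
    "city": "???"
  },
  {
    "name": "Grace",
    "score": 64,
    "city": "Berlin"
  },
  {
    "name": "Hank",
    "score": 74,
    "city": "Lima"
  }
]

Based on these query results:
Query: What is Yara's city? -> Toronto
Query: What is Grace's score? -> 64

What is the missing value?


The missing value is Yara's city
From query: Yara's city = Toronto

ANSWER: Toronto


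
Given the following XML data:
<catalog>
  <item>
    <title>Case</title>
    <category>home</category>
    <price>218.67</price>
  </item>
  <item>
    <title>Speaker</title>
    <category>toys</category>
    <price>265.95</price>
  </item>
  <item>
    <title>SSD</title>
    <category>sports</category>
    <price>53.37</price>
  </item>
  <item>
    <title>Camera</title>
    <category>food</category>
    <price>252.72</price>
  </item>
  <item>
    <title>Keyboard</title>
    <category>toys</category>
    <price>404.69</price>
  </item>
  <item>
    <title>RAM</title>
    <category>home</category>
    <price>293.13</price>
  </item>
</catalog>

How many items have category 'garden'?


Scanning <item> elements for <category>garden</category>:
Count: 0

ANSWER: 0


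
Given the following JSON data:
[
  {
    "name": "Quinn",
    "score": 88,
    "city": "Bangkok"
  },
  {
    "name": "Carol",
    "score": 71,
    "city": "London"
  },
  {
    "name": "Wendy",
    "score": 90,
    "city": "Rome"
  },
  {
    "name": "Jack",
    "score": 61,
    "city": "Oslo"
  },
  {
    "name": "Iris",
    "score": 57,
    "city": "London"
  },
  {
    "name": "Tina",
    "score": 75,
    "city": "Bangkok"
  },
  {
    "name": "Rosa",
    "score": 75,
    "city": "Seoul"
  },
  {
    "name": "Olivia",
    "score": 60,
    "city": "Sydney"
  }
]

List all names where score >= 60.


Filtering records where score >= 60:
  Quinn (score=88) -> YES
  Carol (score=71) -> YES
  Wendy (score=90) -> YES
  Jack (score=61) -> YES
  Iris (score=57) -> no
  Tina (score=75) -> YES
  Rosa (score=75) -> YES
  Olivia (score=60) -> YES


ANSWER: Quinn, Carol, Wendy, Jack, Tina, Rosa, Olivia


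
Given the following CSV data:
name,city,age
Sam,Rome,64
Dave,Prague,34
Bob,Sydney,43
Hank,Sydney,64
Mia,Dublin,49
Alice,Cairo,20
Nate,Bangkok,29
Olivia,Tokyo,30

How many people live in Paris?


Scanning city column for 'Paris':
Total matches: 0

ANSWER: 0


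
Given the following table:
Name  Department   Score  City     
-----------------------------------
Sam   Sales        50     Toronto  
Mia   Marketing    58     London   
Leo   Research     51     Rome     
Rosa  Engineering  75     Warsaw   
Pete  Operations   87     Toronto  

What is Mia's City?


Row 2: Mia
City = London

ANSWER: London


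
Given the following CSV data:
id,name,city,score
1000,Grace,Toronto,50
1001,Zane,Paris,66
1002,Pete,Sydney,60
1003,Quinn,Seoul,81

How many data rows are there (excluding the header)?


Counting rows (excluding header):
Header: id,name,city,score
Data rows: 4

ANSWER: 4


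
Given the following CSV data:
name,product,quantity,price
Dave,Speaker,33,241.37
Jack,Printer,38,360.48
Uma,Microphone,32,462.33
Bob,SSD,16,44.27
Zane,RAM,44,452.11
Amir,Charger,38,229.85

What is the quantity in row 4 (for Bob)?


Row 4: Bob
Column 'quantity' = 16

ANSWER: 16


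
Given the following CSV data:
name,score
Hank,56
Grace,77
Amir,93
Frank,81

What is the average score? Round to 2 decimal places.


Scores: 56, 77, 93, 81
Sum = 307
Count = 4
Average = 307 / 4 = 76.75

ANSWER: 76.75


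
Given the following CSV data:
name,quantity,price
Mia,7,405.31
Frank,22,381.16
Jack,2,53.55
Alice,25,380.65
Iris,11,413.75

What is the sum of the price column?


Values in 'price' column:
  Row 1: 405.31
  Row 2: 381.16
  Row 3: 53.55
  Row 4: 380.65
  Row 5: 413.75
Sum = 405.31 + 381.16 + 53.55 + 380.65 + 413.75 = 1634.42

ANSWER: 1634.42


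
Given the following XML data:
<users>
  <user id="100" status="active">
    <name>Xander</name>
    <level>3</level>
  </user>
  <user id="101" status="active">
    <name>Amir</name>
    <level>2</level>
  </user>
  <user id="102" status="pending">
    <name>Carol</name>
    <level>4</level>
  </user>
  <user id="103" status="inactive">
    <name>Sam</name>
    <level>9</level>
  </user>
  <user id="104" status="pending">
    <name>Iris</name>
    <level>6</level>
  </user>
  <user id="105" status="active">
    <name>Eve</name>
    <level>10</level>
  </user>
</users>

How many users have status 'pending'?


Counting users with status='pending':
  Carol (id=102) -> MATCH
  Iris (id=104) -> MATCH
Count: 2

ANSWER: 2


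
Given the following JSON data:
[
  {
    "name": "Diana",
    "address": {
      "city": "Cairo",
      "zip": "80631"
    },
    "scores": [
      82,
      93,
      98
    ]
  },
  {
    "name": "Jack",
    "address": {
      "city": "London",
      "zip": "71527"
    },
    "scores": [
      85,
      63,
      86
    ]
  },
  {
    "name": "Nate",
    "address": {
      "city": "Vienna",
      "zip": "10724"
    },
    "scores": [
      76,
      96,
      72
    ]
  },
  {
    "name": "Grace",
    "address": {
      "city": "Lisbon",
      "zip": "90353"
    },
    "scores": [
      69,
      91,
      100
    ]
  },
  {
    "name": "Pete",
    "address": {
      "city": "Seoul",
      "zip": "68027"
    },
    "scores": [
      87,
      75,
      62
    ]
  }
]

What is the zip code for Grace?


Path: records[3].address.zip
Value: 90353

ANSWER: 90353


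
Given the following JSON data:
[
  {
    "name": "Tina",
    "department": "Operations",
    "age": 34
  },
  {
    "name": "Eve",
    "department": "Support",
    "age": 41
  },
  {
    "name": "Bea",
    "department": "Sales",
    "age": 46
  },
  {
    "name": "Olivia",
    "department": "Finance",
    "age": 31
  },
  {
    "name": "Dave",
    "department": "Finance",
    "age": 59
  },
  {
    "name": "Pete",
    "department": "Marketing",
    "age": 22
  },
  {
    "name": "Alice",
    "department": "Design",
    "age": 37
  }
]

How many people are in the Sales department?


Scanning records for department = Sales
  Record 2: Bea
Count: 1

ANSWER: 1


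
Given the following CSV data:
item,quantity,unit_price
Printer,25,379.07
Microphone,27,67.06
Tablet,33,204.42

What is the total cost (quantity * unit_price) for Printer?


Row: Printer
quantity = 25
unit_price = 379.07
total = 25 * 379.07 = 9476.75

ANSWER: 9476.75


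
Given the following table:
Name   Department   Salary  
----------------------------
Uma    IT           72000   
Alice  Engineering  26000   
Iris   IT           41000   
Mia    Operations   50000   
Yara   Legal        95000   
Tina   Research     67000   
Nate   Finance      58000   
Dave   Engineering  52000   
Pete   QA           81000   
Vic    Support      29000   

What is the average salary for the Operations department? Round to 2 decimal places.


Operations department members:
  Mia: 50000
Sum = 50000
Count = 1
Average = 50000 / 1 = 50000.00

ANSWER: 50000.00


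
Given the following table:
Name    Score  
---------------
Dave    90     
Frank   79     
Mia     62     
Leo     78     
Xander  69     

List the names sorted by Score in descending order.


Sorting by Score (descending):
  Dave: 90
  Frank: 79
  Leo: 78
  Xander: 69
  Mia: 62


ANSWER: Dave, Frank, Leo, Xander, Mia


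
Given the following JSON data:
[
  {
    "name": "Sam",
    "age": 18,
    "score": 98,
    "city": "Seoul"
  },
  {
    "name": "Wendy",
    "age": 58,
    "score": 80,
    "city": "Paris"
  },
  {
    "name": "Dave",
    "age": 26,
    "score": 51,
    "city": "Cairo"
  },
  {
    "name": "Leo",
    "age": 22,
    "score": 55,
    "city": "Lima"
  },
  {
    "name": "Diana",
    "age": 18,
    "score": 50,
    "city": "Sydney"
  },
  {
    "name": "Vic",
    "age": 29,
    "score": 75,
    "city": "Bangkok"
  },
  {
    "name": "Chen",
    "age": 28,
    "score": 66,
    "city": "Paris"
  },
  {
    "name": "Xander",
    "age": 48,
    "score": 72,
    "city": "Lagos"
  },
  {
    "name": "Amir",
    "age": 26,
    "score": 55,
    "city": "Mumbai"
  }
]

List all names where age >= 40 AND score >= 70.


Checking both conditions:
  Sam (age=18, score=98) -> no
  Wendy (age=58, score=80) -> YES
  Dave (age=26, score=51) -> no
  Leo (age=22, score=55) -> no
  Diana (age=18, score=50) -> no
  Vic (age=29, score=75) -> no
  Chen (age=28, score=66) -> no
  Xander (age=48, score=72) -> YES
  Amir (age=26, score=55) -> no


ANSWER: Wendy, Xander


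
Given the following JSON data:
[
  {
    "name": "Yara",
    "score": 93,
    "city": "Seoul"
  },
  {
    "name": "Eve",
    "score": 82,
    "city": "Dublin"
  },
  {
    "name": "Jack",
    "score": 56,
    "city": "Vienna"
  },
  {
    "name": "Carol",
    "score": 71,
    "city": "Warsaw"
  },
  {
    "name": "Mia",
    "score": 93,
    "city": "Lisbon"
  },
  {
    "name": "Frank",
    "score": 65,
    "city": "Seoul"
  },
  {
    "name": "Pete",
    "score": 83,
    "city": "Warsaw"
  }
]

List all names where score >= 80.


Filtering records where score >= 80:
  Yara (score=93) -> YES
  Eve (score=82) -> YES
  Jack (score=56) -> no
  Carol (score=71) -> no
  Mia (score=93) -> YES
  Frank (score=65) -> no
  Pete (score=83) -> YES


ANSWER: Yara, Eve, Mia, Pete


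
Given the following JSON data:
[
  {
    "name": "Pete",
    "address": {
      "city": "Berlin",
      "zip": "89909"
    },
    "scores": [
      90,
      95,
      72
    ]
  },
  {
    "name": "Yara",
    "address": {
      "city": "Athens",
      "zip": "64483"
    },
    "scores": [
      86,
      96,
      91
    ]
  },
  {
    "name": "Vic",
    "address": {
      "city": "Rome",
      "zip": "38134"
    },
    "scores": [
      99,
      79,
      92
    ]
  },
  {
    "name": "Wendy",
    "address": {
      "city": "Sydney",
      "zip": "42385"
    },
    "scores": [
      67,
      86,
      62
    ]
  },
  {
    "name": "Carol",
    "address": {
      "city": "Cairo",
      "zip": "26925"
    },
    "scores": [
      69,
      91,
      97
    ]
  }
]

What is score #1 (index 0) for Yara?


Path: records[1].scores[0]
Value: 86

ANSWER: 86


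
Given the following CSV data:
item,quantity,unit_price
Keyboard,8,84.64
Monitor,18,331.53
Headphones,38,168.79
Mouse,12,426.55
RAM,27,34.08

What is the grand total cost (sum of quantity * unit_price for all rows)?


Computing row totals:
  Keyboard: 8 * 84.64 = 677.12
  Monitor: 18 * 331.53 = 5967.54
  Headphones: 38 * 168.79 = 6414.02
  Mouse: 12 * 426.55 = 5118.6
  RAM: 27 * 34.08 = 920.16
Grand total = 677.12 + 5967.54 + 6414.02 + 5118.6 + 920.16 = 19097.44

ANSWER: 19097.44


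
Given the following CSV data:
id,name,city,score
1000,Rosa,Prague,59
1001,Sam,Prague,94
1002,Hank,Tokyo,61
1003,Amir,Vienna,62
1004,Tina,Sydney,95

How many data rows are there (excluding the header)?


Counting rows (excluding header):
Header: id,name,city,score
Data rows: 5

ANSWER: 5


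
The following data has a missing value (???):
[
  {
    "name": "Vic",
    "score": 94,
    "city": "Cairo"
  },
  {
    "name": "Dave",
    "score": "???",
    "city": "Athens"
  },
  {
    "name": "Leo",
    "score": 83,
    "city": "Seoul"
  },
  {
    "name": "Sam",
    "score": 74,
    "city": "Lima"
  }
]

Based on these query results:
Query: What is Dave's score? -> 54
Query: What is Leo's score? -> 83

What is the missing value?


The missing value is Dave's score
From query: Dave's score = 54

ANSWER: 54


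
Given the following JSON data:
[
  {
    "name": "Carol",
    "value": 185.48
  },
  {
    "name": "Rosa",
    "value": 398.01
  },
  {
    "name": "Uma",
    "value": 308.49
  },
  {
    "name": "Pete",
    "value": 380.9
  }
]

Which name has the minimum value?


Comparing values:
  Carol: 185.48
  Rosa: 398.01
  Uma: 308.49
  Pete: 380.9
Minimum: Carol (185.48)

ANSWER: Carol


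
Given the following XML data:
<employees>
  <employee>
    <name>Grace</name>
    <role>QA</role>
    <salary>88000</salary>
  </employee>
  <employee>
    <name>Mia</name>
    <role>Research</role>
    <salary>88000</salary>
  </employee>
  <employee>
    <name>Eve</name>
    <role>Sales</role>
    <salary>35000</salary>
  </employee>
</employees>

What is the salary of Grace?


Searching for <employee> with <name>Grace</name>
Found at position 1
<salary>88000</salary>

ANSWER: 88000


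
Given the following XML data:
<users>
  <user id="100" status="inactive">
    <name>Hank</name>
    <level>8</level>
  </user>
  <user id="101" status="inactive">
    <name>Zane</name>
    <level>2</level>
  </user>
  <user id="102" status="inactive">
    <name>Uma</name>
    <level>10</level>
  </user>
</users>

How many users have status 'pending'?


Counting users with status='pending':
Count: 0

ANSWER: 0


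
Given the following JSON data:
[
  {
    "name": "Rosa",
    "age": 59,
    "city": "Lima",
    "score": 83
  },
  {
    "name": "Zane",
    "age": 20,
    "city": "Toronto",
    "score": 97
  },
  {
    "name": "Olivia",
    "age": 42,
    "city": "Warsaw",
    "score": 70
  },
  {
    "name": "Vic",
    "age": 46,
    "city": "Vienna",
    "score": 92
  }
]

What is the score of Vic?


Looking up record where name = Vic
Record index: 3
Field 'score' = 92

ANSWER: 92


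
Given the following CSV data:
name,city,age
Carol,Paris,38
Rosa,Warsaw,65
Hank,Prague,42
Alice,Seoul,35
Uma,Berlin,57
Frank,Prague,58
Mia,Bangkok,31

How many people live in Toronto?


Scanning city column for 'Toronto':
Total matches: 0

ANSWER: 0


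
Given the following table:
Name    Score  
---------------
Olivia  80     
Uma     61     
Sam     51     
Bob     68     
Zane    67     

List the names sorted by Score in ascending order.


Sorting by Score (ascending):
  Sam: 51
  Uma: 61
  Zane: 67
  Bob: 68
  Olivia: 80


ANSWER: Sam, Uma, Zane, Bob, Olivia


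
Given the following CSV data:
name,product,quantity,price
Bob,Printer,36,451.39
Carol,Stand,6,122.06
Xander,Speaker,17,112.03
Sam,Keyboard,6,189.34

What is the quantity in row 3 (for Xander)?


Row 3: Xander
Column 'quantity' = 17

ANSWER: 17


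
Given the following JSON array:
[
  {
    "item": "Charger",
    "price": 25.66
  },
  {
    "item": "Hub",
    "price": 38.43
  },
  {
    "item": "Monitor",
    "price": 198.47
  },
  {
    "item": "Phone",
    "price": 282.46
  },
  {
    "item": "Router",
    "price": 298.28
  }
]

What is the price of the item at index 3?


Array index 3 -> Phone
price = 282.46

ANSWER: 282.46


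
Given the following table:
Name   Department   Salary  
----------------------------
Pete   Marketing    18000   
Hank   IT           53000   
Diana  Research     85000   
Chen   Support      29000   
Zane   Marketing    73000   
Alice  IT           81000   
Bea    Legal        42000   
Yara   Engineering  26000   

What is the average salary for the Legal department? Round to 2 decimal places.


Legal department members:
  Bea: 42000
Sum = 42000
Count = 1
Average = 42000 / 1 = 42000.00

ANSWER: 42000.00


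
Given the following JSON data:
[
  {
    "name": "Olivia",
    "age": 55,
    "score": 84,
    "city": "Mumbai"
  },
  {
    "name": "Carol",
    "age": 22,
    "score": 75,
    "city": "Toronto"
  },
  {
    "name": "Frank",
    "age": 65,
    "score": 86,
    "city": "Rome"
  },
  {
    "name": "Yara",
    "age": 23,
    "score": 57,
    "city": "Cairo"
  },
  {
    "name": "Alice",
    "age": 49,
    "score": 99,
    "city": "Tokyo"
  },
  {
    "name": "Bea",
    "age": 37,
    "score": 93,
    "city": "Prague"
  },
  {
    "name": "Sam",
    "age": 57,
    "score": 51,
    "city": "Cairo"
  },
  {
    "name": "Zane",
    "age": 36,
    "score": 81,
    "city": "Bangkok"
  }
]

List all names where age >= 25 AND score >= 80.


Checking both conditions:
  Olivia (age=55, score=84) -> YES
  Carol (age=22, score=75) -> no
  Frank (age=65, score=86) -> YES
  Yara (age=23, score=57) -> no
  Alice (age=49, score=99) -> YES
  Bea (age=37, score=93) -> YES
  Sam (age=57, score=51) -> no
  Zane (age=36, score=81) -> YES


ANSWER: Olivia, Frank, Alice, Bea, Zane


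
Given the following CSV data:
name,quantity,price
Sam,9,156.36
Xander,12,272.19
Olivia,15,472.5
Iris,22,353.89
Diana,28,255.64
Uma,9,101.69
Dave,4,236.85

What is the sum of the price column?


Values in 'price' column:
  Row 1: 156.36
  Row 2: 272.19
  Row 3: 472.5
  Row 4: 353.89
  Row 5: 255.64
  Row 6: 101.69
  Row 7: 236.85
Sum = 156.36 + 272.19 + 472.5 + 353.89 + 255.64 + 101.69 + 236.85 = 1849.12

ANSWER: 1849.12


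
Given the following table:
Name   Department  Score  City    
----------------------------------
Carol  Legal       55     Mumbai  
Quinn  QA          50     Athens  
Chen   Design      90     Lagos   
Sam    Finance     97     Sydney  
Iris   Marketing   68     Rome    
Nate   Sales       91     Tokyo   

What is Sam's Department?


Row 4: Sam
Department = Finance

ANSWER: Finance


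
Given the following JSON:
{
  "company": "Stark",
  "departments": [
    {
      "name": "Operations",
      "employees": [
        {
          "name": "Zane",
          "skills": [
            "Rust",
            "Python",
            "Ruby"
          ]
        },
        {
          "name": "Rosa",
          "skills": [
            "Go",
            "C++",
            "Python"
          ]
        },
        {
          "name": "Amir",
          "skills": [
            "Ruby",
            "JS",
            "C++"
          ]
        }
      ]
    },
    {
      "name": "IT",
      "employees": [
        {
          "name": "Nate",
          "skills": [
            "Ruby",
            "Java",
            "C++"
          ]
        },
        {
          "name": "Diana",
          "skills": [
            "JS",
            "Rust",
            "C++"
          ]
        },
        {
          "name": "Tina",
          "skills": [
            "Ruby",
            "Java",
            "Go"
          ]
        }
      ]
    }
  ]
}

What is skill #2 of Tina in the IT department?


Path: departments[1].employees[2].skills[1]
Value: Java

ANSWER: Java


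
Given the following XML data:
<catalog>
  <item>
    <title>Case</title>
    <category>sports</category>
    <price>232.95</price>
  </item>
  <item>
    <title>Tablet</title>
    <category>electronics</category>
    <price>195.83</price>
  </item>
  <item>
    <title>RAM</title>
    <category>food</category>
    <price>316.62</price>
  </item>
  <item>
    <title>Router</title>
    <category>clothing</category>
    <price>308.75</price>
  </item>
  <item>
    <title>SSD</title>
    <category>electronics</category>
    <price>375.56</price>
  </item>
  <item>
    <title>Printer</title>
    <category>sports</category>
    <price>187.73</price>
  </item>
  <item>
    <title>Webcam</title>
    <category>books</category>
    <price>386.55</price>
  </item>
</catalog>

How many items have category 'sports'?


Scanning <item> elements for <category>sports</category>:
  Item 1: Case -> MATCH
  Item 6: Printer -> MATCH
Count: 2

ANSWER: 2


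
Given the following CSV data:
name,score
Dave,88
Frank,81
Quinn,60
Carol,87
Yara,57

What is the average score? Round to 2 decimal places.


Scores: 88, 81, 60, 87, 57
Sum = 373
Count = 5
Average = 373 / 5 = 74.60

ANSWER: 74.60


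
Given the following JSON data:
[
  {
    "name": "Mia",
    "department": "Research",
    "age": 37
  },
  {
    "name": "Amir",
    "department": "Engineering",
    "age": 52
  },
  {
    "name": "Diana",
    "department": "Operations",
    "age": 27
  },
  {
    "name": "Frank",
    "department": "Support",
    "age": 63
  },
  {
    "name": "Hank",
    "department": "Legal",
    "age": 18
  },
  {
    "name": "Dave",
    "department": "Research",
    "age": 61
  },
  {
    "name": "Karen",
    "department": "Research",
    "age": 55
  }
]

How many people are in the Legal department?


Scanning records for department = Legal
  Record 4: Hank
Count: 1

ANSWER: 1


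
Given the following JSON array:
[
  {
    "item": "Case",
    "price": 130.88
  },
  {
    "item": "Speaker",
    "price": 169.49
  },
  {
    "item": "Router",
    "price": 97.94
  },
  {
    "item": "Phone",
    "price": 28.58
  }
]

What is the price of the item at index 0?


Array index 0 -> Case
price = 130.88

ANSWER: 130.88


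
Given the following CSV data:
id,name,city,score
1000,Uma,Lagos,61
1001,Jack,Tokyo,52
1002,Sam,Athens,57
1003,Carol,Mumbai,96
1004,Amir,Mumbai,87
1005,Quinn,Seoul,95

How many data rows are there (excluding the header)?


Counting rows (excluding header):
Header: id,name,city,score
Data rows: 6

ANSWER: 6


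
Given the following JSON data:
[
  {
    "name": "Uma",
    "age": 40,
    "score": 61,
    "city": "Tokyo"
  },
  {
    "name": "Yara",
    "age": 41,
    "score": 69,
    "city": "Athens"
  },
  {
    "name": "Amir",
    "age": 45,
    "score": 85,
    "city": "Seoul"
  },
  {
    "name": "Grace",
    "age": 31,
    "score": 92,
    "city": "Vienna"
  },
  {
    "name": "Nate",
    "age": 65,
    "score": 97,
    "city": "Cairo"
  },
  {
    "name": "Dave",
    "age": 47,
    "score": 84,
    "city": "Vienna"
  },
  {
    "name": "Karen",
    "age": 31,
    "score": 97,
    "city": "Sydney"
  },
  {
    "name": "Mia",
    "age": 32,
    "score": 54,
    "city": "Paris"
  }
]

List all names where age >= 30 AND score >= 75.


Checking both conditions:
  Uma (age=40, score=61) -> no
  Yara (age=41, score=69) -> no
  Amir (age=45, score=85) -> YES
  Grace (age=31, score=92) -> YES
  Nate (age=65, score=97) -> YES
  Dave (age=47, score=84) -> YES
  Karen (age=31, score=97) -> YES
  Mia (age=32, score=54) -> no


ANSWER: Amir, Grace, Nate, Dave, Karen


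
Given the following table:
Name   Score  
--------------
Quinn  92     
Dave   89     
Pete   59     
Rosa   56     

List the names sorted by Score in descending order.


Sorting by Score (descending):
  Quinn: 92
  Dave: 89
  Pete: 59
  Rosa: 56


ANSWER: Quinn, Dave, Pete, Rosa


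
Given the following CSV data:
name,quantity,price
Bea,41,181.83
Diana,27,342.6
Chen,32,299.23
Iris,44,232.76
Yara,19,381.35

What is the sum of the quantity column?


Values in 'quantity' column:
  Row 1: 41
  Row 2: 27
  Row 3: 32
  Row 4: 44
  Row 5: 19
Sum = 41 + 27 + 32 + 44 + 19 = 163

ANSWER: 163


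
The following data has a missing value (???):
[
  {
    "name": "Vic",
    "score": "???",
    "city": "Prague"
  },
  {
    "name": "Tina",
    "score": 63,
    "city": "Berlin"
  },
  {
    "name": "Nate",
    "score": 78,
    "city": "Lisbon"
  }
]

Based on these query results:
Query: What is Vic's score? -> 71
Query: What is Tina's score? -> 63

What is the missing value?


The missing value is Vic's score
From query: Vic's score = 71

ANSWER: 71


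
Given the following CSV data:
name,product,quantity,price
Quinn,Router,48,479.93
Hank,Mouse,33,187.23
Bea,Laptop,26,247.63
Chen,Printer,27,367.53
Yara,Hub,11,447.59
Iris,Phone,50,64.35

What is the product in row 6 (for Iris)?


Row 6: Iris
Column 'product' = Phone

ANSWER: Phone


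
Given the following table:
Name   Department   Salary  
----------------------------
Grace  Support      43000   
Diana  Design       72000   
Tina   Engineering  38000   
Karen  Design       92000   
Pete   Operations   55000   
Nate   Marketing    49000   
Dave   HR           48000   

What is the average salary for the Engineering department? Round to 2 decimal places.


Engineering department members:
  Tina: 38000
Sum = 38000
Count = 1
Average = 38000 / 1 = 38000.00

ANSWER: 38000.00


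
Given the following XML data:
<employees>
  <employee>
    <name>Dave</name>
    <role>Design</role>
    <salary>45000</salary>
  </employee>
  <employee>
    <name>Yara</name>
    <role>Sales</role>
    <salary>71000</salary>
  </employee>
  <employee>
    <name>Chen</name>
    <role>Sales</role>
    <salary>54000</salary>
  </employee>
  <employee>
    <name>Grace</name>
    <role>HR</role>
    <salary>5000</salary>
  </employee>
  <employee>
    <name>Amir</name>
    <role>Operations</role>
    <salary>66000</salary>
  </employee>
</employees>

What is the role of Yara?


Searching for <employee> with <name>Yara</name>
Found at position 2
<role>Sales</role>

ANSWER: Sales


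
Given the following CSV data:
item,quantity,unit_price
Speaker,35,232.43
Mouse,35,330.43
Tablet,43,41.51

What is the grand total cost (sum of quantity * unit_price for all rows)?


Computing row totals:
  Speaker: 35 * 232.43 = 8135.05
  Mouse: 35 * 330.43 = 11565.05
  Tablet: 43 * 41.51 = 1784.93
Grand total = 8135.05 + 11565.05 + 1784.93 = 21485.03

ANSWER: 21485.03


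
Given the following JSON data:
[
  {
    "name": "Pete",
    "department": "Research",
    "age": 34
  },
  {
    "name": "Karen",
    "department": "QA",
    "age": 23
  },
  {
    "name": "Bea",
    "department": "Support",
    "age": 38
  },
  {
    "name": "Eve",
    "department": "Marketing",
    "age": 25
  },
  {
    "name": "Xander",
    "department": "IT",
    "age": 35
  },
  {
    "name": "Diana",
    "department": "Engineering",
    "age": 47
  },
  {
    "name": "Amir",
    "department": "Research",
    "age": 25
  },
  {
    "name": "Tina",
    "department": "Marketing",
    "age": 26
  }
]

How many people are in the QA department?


Scanning records for department = QA
  Record 1: Karen
Count: 1

ANSWER: 1


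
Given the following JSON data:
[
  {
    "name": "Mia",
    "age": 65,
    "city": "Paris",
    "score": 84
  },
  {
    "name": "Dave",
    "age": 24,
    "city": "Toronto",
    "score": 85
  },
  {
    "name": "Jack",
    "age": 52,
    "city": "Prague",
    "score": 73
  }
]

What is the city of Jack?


Looking up record where name = Jack
Record index: 2
Field 'city' = Prague

ANSWER: Prague


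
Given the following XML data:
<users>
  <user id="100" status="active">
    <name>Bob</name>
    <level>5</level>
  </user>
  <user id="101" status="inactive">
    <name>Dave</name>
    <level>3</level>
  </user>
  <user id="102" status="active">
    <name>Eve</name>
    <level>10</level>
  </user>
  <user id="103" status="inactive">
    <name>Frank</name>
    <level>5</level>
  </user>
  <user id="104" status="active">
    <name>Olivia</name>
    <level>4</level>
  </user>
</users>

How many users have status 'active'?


Counting users with status='active':
  Bob (id=100) -> MATCH
  Eve (id=102) -> MATCH
  Olivia (id=104) -> MATCH
Count: 3

ANSWER: 3


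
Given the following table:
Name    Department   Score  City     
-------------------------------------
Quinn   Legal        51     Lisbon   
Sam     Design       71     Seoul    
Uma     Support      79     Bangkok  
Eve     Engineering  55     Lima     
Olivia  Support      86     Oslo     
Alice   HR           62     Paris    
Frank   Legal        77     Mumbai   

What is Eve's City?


Row 4: Eve
City = Lima

ANSWER: Lima


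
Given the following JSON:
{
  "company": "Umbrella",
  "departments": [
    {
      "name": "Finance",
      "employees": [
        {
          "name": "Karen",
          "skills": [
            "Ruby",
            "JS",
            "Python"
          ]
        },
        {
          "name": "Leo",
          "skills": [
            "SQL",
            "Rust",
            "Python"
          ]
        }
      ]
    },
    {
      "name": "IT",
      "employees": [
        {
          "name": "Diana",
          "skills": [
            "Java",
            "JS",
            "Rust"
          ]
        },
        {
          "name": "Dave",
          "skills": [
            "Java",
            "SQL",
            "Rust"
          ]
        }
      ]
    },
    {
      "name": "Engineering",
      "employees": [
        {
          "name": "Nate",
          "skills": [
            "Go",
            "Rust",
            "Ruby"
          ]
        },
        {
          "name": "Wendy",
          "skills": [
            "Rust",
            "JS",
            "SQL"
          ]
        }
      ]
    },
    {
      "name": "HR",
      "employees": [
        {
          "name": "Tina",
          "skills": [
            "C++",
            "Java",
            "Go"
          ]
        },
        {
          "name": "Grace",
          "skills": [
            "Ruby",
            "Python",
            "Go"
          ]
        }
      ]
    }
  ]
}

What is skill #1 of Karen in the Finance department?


Path: departments[0].employees[0].skills[0]
Value: Ruby

ANSWER: Ruby


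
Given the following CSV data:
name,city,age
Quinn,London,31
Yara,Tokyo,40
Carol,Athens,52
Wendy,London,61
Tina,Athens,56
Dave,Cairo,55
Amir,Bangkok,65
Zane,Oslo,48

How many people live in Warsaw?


Scanning city column for 'Warsaw':
Total matches: 0

ANSWER: 0


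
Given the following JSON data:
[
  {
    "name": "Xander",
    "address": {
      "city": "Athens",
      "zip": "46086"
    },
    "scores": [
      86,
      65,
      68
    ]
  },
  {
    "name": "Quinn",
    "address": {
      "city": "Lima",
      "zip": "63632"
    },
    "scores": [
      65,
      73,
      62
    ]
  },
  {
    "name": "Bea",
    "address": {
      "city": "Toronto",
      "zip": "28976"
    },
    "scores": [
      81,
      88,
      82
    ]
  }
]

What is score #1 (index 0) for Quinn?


Path: records[1].scores[0]
Value: 65

ANSWER: 65


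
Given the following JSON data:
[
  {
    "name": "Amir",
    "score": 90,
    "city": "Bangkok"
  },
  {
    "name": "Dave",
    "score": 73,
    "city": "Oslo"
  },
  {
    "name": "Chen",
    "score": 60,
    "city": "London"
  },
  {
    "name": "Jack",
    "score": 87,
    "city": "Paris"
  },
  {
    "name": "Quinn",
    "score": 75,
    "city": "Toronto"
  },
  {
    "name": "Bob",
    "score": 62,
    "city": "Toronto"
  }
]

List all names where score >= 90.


Filtering records where score >= 90:
  Amir (score=90) -> YES
  Dave (score=73) -> no
  Chen (score=60) -> no
  Jack (score=87) -> no
  Quinn (score=75) -> no
  Bob (score=62) -> no


ANSWER: Amir


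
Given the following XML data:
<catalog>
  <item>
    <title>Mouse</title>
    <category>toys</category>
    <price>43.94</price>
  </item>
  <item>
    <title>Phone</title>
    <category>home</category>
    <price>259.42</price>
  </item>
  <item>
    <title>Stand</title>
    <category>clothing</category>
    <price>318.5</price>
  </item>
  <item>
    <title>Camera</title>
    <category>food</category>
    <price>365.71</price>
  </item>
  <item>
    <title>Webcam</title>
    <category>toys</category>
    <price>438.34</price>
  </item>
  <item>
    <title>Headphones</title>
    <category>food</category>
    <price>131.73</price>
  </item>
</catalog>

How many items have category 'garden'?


Scanning <item> elements for <category>garden</category>:
Count: 0

ANSWER: 0


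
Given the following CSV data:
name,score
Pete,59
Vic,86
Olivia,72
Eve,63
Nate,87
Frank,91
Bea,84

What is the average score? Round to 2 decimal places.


Scores: 59, 86, 72, 63, 87, 91, 84
Sum = 542
Count = 7
Average = 542 / 7 = 77.43

ANSWER: 77.43


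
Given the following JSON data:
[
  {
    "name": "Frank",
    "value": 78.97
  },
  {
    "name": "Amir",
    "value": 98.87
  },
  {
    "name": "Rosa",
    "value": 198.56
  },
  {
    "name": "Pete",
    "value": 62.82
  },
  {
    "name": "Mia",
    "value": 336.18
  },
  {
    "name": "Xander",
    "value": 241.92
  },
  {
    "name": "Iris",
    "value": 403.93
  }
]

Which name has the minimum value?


Comparing values:
  Frank: 78.97
  Amir: 98.87
  Rosa: 198.56
  Pete: 62.82
  Mia: 336.18
  Xander: 241.92
  Iris: 403.93
Minimum: Pete (62.82)

ANSWER: Pete


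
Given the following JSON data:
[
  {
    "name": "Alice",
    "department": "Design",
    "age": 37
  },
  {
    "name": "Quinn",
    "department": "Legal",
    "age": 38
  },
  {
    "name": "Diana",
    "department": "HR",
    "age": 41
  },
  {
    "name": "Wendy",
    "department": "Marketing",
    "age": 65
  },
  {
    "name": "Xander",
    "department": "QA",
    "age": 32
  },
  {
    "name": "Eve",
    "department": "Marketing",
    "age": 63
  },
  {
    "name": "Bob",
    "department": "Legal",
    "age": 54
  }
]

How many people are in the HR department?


Scanning records for department = HR
  Record 2: Diana
Count: 1

ANSWER: 1


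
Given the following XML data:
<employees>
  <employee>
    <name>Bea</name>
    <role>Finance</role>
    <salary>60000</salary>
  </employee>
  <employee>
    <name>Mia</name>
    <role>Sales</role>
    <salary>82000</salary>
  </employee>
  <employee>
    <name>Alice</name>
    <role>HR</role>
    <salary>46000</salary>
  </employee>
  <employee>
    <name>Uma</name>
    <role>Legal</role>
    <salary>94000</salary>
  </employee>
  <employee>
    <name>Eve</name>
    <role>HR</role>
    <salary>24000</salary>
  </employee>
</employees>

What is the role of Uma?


Searching for <employee> with <name>Uma</name>
Found at position 4
<role>Legal</role>

ANSWER: Legal


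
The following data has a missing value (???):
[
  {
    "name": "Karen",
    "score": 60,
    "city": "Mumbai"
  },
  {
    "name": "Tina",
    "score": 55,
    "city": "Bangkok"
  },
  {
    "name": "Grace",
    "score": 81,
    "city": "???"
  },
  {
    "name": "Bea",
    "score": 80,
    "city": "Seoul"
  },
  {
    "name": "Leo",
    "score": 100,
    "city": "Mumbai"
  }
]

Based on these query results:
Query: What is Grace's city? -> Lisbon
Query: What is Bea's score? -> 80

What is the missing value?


The missing value is Grace's city
From query: Grace's city = Lisbon

ANSWER: Lisbon


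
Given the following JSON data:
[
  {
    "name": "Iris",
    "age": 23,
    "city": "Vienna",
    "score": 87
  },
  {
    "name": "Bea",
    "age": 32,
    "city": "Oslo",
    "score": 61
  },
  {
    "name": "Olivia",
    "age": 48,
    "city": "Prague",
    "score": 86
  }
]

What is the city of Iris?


Looking up record where name = Iris
Record index: 0
Field 'city' = Vienna

ANSWER: Vienna


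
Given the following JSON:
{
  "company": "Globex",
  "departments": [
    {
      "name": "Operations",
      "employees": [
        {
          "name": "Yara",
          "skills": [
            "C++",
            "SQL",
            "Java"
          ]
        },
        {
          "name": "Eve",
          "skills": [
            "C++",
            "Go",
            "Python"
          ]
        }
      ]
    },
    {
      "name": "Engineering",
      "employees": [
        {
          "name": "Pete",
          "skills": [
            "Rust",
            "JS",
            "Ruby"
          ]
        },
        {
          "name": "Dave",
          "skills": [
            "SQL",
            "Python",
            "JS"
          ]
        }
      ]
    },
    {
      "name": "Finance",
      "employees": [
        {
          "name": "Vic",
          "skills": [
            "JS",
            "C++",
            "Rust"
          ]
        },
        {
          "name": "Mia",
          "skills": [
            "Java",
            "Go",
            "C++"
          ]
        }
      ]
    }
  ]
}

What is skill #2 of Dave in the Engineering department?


Path: departments[1].employees[1].skills[1]
Value: Python

ANSWER: Python


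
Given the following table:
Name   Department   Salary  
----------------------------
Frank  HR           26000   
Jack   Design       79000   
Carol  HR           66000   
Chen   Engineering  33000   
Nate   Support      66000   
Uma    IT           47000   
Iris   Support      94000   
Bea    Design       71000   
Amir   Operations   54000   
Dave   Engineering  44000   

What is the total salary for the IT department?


IT department members:
  Uma: 47000
Total = 47000 = 47000

ANSWER: 47000


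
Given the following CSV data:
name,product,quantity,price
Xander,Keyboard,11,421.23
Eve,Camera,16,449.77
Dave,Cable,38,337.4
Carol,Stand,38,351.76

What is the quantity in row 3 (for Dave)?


Row 3: Dave
Column 'quantity' = 38

ANSWER: 38


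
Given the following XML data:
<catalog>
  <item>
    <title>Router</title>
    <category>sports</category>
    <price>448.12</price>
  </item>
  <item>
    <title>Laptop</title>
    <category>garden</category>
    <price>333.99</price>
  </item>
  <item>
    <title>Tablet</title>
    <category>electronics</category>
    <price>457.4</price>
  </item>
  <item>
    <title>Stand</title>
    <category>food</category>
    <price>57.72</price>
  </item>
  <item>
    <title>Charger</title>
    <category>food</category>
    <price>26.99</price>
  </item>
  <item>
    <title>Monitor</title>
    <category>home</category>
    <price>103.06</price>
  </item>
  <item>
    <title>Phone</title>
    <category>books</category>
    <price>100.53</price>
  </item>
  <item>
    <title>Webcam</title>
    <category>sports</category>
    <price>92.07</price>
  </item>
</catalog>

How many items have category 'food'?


Scanning <item> elements for <category>food</category>:
  Item 4: Stand -> MATCH
  Item 5: Charger -> MATCH
Count: 2

ANSWER: 2
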